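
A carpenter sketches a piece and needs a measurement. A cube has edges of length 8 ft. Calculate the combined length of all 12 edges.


Shape: cube
Side s = 8 ft
A cube has 12 edges, all equal.
Formula: total edge length = 12 * s
Total = 12 * 8
Total = 96
96 ft


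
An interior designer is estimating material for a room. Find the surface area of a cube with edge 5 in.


Shape: cube
Side s = 5 in
A cube has 6 square faces.
Formula: SA = 6 * s^2
s^2 = 25
SA = 6 * 25
SA = 150
150 in^2


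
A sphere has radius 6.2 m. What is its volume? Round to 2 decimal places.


Shape: sphere
Radius r = 6.2 m
Formula: V = (4/3) * pi * r^3
r^3 = 238.328
(4/3) * 238.328 = 317.770667
V = 317.770667 * pi
V = 998.31
998.31 m^3


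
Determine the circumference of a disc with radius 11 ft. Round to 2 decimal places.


Shape: circle
Radius r = 11 ft
Formula: C = 2 * pi * r
C = 2 * pi * 11
C = 22 * pi
C = 69.12
69.12 ft


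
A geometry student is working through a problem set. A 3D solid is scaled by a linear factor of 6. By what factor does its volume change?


Linear scale factor k = 6
Rule: under a linear scaling by k, volumes scale by k^3.
k^3 = 6 * 6 * 6
k^3 = 36 * 6
k^3 = 216
Volume scales by a factor of 216.
216 (dimensionless)


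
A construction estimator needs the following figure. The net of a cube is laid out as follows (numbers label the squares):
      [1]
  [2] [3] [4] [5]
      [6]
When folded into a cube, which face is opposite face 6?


Net: cross layout. Take square 3 as the base (bottom).
Fold the four squares in the horizontal row up around 3: 2 -> left, 4 -> right, 5 wraps to the top.
Fold 1 and 6 up from 3: 1 -> back, 6 -> front.
Opposite pairs are therefore: (1, 6), (2, 4), (3, 5).
Face 6 is opposite face 1.
face 1


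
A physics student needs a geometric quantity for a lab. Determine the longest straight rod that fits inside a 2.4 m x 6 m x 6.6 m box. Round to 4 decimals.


Shape: rectangular box (space diagonal)
l = 2.4 m, w = 6 m, h = 6.6 m
Visualize: the diagonal of the base, then a right triangle with that diagonal and the height.
Formula: d = sqrt(l^2 + w^2 + h^2)
l^2 + w^2 + h^2 = 5.76 + 36 + 43.56 = 85.32
d = sqrt(85.32)
d = 9.2369
9.2369 m


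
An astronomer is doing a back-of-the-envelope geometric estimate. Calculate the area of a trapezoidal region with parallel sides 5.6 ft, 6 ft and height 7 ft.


Shape: trapezoid
Parallel sides a = 5.6 ft, b = 6 ft; Height h = 7 ft
Formula: A = (a + b) * h / 2
a + b = 5.6 + 6 = 11.6
A = 11.6 * 7 / 2
A = 81.2 / 2
A = 40.6
40.6 ft^2


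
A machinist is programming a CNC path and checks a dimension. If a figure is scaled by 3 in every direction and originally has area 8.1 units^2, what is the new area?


Linear scale factor k = 3
Original area = 8.1 units^2
Rule: under a linear scaling by k, areas scale by k^2.
k^2 = 3^2 = 9
New area = 8.1 * 9
New area = 72.9
72.9 units^2


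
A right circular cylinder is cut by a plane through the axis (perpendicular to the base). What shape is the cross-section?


Solid: right circular cylinder
Cutting plane: through the axis (perpendicular to the base)
Visualize the intersection of the plane with the solid's surface.
The boundary of the cut region is a rectangle.
rectangle


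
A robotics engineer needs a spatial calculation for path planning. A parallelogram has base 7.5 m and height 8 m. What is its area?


Shape: parallelogram
Base b = 7.5 m, Height h = 8 m
Formula: A = b * h
A = 7.5 * 8
A = 60
60 m^2


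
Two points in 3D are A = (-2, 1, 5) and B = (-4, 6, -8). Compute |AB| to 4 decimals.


3D distance between two points
P1 = (-2, 1, 5), P2 = (-4, 6, -8)
Formula: d = sqrt((x2-x1)^2 + (y2-y1)^2 + (z2-z1)^2)
dx = -4 - -2 = -2
dy = 6 - 1 = 5
dz = -8 - 5 = -13
dx^2 + dy^2 + dz^2 = 4 + 25 + 169 = 198
d = sqrt(198)
d = 14.0712
14.0712 units


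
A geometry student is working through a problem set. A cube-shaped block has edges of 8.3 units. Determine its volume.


Shape: cube
Side s = 8.3 units
Formula: V = s^3
V = 8.3 * 8.3 * 8.3
V = 68.89 * 8.3
V = 571.787
571.787 units^3


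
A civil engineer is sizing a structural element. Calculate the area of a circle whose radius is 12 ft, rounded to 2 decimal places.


Shape: circle
Radius r = 12 ft
Formula: A = pi * r^2
r^2 = 12^2 = 144
A = pi * 144
A = 452.39
452.39 ft^2


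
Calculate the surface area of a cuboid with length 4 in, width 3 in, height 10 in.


Shape: rectangular prism
l = 4 in, w = 3 in, h = 10 in
Formula: SA = 2(lw + lh + wh)
lw = 12, lh = 40, wh = 30
lw + lh + wh = 82
SA = 2 * 82
SA = 164
164 in^2


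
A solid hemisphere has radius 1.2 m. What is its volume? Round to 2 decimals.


Shape: hemisphere (half of a sphere)
Radius r = 1.2 m
Formula: V = (1/2) * (4/3) * pi * r^3 = (2/3) * pi * r^3
r^3 = 1.728
(2/3) * 1.728 = 1.152
V = 1.152 * pi
V = 3.62
3.62 m^3


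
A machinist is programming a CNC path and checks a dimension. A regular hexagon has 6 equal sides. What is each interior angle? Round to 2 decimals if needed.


Shape: regular hexagon (6 sides)
Formula: interior angle = (n - 2) * 180 / n
(n - 2) = 4
(n - 2) * 180 = 720
angle = 720 / 6
angle = 120
120 degrees


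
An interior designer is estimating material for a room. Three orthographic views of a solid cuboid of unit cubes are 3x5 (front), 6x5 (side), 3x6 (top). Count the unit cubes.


Orthographic views of a solid rectangular block:
Front view 3 x 5 -> length = 3, height = 5
Side view 6 x 5 -> width = 6, height = 5 (consistent)
Top view 3 x 6 -> confirms length = 3, width = 6
The block is 3 x 6 x 5.
Total unit cubes = 3 * 6 * 5 = 90
90 unit cubes


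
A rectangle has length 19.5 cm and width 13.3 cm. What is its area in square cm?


Shape: rectangle
Length l = 19.5 cm, Width w = 13.3 cm
Formula: A = l * w
A = 19.5 * 13.3
A = 259.35
259.35 cm^2


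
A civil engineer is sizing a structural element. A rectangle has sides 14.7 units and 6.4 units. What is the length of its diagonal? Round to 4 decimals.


Shape: rectangle (diagonal via Pythagoras)
Sides: 14.7 units and 6.4 units
Formula: d = sqrt(l^2 + w^2)
l^2 = 216.09, w^2 = 40.96
l^2 + w^2 = 257.05
d = sqrt(257.05)
d = 16.0328
16.0328 units


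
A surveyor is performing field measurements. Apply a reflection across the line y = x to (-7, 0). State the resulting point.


Transformation: reflection
Original point: (-7, 0)
Rule for reflection over y = x: (x, y) -> (y, x)
Apply: (-7, 0) -> (0, -7)
(0, -7)


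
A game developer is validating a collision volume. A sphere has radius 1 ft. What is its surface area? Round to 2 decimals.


Shape: sphere
Radius r = 1 ft
Formula: SA = 4 * pi * r^2
r^2 = 1
SA = 4 * pi * 1
SA = 4 * pi
SA = 12.57
12.57 ft^2


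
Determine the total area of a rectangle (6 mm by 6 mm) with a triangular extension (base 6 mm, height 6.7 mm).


Composite shape: rectangle + triangle
Rectangle area = 6 * 6 = 36
Triangle area = 0.5 * 6 * 6.7 = 20.1
Total = 36 + 20.1
Total = 56.1
56.1 mm^2


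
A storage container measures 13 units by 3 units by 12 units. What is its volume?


Shape: rectangular prism
l = 13 units, w = 3 units, h = 12 units
Formula: V = l * w * h
V = 13 * 3 * 12
V = 39 * 12
V = 468
468 units^3


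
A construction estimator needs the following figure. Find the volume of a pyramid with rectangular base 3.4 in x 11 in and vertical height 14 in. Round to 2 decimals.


Shape: rectangular pyramid
Base: 3.4 in x 11 in, Height h = 14 in
Formula: V = (1/3) * base_area * h
base_area = 3.4 * 11 = 37.4
base_area * h = 37.4 * 14 = 523.6
V = 523.6 / 3
V = 174.53
174.53 in^3


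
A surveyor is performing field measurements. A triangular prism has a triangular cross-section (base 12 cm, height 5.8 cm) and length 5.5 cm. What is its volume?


Shape: triangular prism
Triangle base = 12 cm, triangle height = 5.8 cm, prism length L = 5.5 cm
Formula: V = (1/2 * b * h_tri) * L
Cross-section area = 0.5 * 12 * 5.8 = 34.8
V = 34.8 * 5.5
V = 191.4
191.4 cm^3


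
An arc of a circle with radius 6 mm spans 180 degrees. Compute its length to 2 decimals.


Shape: circular arc
Radius r = 6 mm, Angle = 180 degrees
Formula: L = (angle/360) * 2 * pi * r
2 * pi * r = 12 * pi
L = (180/360) * 12 * pi
L = 6 * pi
L = 18.85
18.85 mm


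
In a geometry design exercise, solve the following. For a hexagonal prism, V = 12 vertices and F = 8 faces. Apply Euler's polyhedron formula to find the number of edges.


Polyhedron: hexagonal prism
Euler's formula for convex polyhedra: V - E + F = 2
Given: V = 12 vertices and F = 8 faces
Solve for E:
E = V + F - 2 = 12 + 8 - 2 = 18
18 edges


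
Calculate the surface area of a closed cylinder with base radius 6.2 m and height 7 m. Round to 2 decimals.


Shape: closed cylinder
Radius r = 6.2 m, Height h = 7 m
Formula: SA = 2*pi*r^2 + 2*pi*r*h = 2*pi*r*(r + h)
r + h = 13.2
2 * r * (r + h) = 2 * 6.2 * 13.2 = 163.68
SA = 163.68 * pi
SA = 514.22
514.22 m^2


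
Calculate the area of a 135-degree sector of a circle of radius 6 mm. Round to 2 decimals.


Shape: circular sector
Radius r = 6 mm, Angle = 135 degrees
Formula: A = (angle/360) * pi * r^2
r^2 = 36
Fraction of circle = 135/360
A = (135/360) * pi * 36
A = 13.5 * pi
A = 42.41
42.41 mm^2


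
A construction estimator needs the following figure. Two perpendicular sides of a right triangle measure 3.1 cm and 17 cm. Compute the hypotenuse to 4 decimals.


Shape: right triangle
Legs a = 3.1 cm, b = 17 cm
Formula: c = sqrt(a^2 + b^2)
a^2 = 9.61, b^2 = 289
a^2 + b^2 = 298.61
c = sqrt(298.61)
c = 17.2803
17.2803 cm


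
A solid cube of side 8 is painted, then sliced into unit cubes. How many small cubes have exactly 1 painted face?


Large cube: 8 x 8 x 8, cut into unit cubes.
n = 8, so n - 2 = 6
Cubes with 1 painted face lie in the interior of each face.
A cube has 6 faces; each contributes (n - 2)^2 = 36 such cubes.
Count = 6 * 36 = 216
216 unit cubes


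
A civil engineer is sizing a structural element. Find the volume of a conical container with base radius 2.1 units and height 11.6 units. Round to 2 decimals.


Shape: cone
Radius r = 2.1 units, Height h = 11.6 units
Formula: V = (1/3) * pi * r^2 * h
r^2 = 4.41
pi * r^2 * h = pi * 4.41 * 11.6 = 51.156 * pi
V = 51.156 * pi / 3
V = 53.57
53.57 units^3


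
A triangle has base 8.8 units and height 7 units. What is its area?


Shape: triangle
Base b = 8.8 units, Height h = 7 units
Formula: A = (1/2) * b * h
A = 0.5 * 8.8 * 7
A = 0.5 * 61.6
A = 30.8
30.8 units^2


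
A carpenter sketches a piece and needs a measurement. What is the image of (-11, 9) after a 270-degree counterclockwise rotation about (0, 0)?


Transformation: rotation about the origin
Original point: (-11, 9)
Rule for 270 deg counterclockwise: (x, y) -> (y, -x)
Apply: (-11, 9) -> (9, 11)
(9, 11)


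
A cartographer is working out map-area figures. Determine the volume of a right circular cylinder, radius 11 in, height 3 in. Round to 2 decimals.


Shape: cylinder
Radius r = 11 in, Height h = 3 in
Formula: V = pi * r^2 * h
r^2 = 121
V = pi * 121 * 3
V = 363 * pi
V = 1140.4
1140.4 in^3


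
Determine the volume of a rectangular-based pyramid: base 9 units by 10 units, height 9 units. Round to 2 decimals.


Shape: rectangular pyramid
Base: 9 units x 10 units, Height h = 9 units
Formula: V = (1/3) * base_area * h
base_area = 9 * 10 = 90
base_area * h = 90 * 9 = 810
V = 810 / 3
V = 270
270 units^3


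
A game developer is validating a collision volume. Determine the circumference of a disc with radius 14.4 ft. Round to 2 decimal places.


Shape: circle
Radius r = 14.4 ft
Formula: C = 2 * pi * r
C = 2 * pi * 14.4
C = 28.8 * pi
C = 90.48
90.48 ft


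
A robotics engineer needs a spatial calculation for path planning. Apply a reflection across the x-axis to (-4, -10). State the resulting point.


Transformation: reflection
Original point: (-4, -10)
Rule for reflection over the x-axis: (x, y) -> (x, -y)
Apply: (-4, -10) -> (-4, 10)
(-4, 10)


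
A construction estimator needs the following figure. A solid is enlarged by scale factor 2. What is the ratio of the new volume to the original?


Linear scale factor k = 2
Rule: under a linear scaling by k, volumes scale by k^3.
k^3 = 2 * 2 * 2
k^3 = 4 * 2
k^3 = 8
Volume scales by a factor of 8.
8 (dimensionless)


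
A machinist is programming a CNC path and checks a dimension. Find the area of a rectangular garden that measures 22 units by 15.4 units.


Shape: rectangle
Length l = 22 units, Width w = 15.4 units
Formula: A = l * w
A = 22 * 15.4
A = 338.8
338.8 units^2


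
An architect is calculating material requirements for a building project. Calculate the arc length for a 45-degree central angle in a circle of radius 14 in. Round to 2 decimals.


Shape: circular arc
Radius r = 14 in, Angle = 45 degrees
Formula: L = (angle/360) * 2 * pi * r
2 * pi * r = 28 * pi
L = (45/360) * 28 * pi
L = 3.5 * pi
L = 11
11 in


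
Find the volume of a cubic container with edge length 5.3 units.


Shape: cube
Side s = 5.3 units
Formula: V = s^3
V = 5.3 * 5.3 * 5.3
V = 28.09 * 5.3
V = 148.877
148.877 units^3


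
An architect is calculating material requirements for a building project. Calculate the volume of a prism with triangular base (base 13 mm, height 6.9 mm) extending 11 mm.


Shape: triangular prism
Triangle base = 13 mm, triangle height = 6.9 mm, prism length L = 11 mm
Formula: V = (1/2 * b * h_tri) * L
Cross-section area = 0.5 * 13 * 6.9 = 44.85
V = 44.85 * 11
V = 493.35
493.35 mm^3


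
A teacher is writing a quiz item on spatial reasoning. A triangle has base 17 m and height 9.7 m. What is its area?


Shape: triangle
Base b = 17 m, Height h = 9.7 m
Formula: A = (1/2) * b * h
A = 0.5 * 17 * 9.7
A = 0.5 * 164.9
A = 82.45
82.45 m^2


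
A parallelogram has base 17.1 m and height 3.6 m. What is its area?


Shape: parallelogram
Base b = 17.1 m, Height h = 3.6 m
Formula: A = b * h
A = 17.1 * 3.6
A = 61.56
61.56 m^2


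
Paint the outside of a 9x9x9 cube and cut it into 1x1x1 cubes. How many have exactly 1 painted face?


Large cube: 9 x 9 x 9, cut into unit cubes.
n = 9, so n - 2 = 7
Cubes with 1 painted face lie in the interior of each face.
A cube has 6 faces; each contributes (n - 2)^2 = 49 such cubes.
Count = 6 * 49 = 294
294 unit cubes


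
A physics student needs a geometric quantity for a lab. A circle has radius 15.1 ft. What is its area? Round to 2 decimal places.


Shape: circle
Radius r = 15.1 ft
Formula: A = pi * r^2
r^2 = 15.1^2 = 228.01
A = pi * 228.01
A = 716.31
716.31 ft^2


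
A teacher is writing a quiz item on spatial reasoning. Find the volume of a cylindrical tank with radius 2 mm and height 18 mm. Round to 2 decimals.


Shape: cylinder
Radius r = 2 mm, Height h = 18 mm
Formula: V = pi * r^2 * h
r^2 = 4
V = pi * 4 * 18
V = 72 * pi
V = 226.19
226.19 mm^3


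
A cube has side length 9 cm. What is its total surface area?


Shape: cube
Side s = 9 cm
A cube has 6 square faces.
Formula: SA = 6 * s^2
s^2 = 81
SA = 6 * 81
SA = 486
486 cm^2


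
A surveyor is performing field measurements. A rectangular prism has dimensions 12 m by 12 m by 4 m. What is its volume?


Shape: rectangular prism
l = 12 m, w = 12 m, h = 4 m
Formula: V = l * w * h
V = 12 * 12 * 4
V = 144 * 4
V = 576
576 m^3


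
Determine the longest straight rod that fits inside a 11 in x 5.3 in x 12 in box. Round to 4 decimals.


Shape: rectangular box (space diagonal)
l = 11 in, w = 5.3 in, h = 12 in
Visualize: the diagonal of the base, then a right triangle with that diagonal and the height.
Formula: d = sqrt(l^2 + w^2 + h^2)
l^2 + w^2 + h^2 = 121 + 28.09 + 144 = 293.09
d = sqrt(293.09)
d = 17.1199
17.1199 in


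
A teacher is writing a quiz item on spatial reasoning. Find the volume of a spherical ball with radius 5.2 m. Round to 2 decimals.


Shape: sphere
Radius r = 5.2 m
Formula: V = (4/3) * pi * r^3
r^3 = 140.608
(4/3) * 140.608 = 187.477333
V = 187.477333 * pi
V = 588.98
588.98 m^3


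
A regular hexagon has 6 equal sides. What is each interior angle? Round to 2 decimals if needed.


Shape: regular hexagon (6 sides)
Formula: interior angle = (n - 2) * 180 / n
(n - 2) = 4
(n - 2) * 180 = 720
angle = 720 / 6
angle = 120
120 degrees


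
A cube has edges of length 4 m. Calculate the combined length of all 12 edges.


Shape: cube
Side s = 4 m
A cube has 12 edges, all equal.
Formula: total edge length = 12 * s
Total = 12 * 4
Total = 48
48 m


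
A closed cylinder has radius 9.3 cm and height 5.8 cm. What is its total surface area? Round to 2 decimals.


Shape: closed cylinder
Radius r = 9.3 cm, Height h = 5.8 cm
Formula: SA = 2*pi*r^2 + 2*pi*r*h = 2*pi*r*(r + h)
r + h = 15.1
2 * r * (r + h) = 2 * 9.3 * 15.1 = 280.86
SA = 280.86 * pi
SA = 882.35
882.35 cm^2


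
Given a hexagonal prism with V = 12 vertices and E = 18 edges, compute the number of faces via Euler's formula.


Polyhedron: hexagonal prism
Euler's formula for convex polyhedra: V - E + F = 2
Given: V = 12 vertices and E = 18 edges
Solve for F:
F = 2 + E - V = 2 + 18 - 12 = 8
8 faces


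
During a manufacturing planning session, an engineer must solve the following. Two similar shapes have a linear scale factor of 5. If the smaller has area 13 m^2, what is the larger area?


Linear scale factor k = 5
Original area = 13 m^2
Rule: under a linear scaling by k, areas scale by k^2.
k^2 = 5^2 = 25
New area = 13 * 25
New area = 325
325 m^2


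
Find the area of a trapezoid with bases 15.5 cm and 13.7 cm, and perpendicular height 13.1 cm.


Shape: trapezoid
Parallel sides a = 15.5 cm, b = 13.7 cm; Height h = 13.1 cm
Formula: A = (a + b) * h / 2
a + b = 15.5 + 13.7 = 29.2
A = 29.2 * 13.1 / 2
A = 382.52 / 2
A = 191.26
191.26 cm^2


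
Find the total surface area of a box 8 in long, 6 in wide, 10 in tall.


Shape: rectangular prism
l = 8 in, w = 6 in, h = 10 in
Formula: SA = 2(lw + lh + wh)
lw = 48, lh = 80, wh = 60
lw + lh + wh = 188
SA = 2 * 188
SA = 376
376 in^2


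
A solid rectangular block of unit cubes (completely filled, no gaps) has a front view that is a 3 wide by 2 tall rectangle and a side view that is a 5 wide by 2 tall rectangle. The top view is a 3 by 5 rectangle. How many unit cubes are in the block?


Orthographic views of a solid rectangular block:
Front view 3 x 2 -> length = 3, height = 2
Side view 5 x 2 -> width = 5, height = 2 (consistent)
Top view 3 x 5 -> confirms length = 3, width = 5
The block is 3 x 5 x 2.
Total unit cubes = 3 * 5 * 2 = 30
30 unit cubes


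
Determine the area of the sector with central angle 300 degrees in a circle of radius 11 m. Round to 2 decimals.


Shape: circular sector
Radius r = 11 m, Angle = 300 degrees
Formula: A = (angle/360) * pi * r^2
r^2 = 121
Fraction of circle = 300/360
A = (300/360) * pi * 121
A = 100.833333 * pi
A = 316.78
316.78 m^2


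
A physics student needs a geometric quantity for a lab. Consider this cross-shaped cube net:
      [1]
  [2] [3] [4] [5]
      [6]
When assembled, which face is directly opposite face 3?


Net: cross layout. Take square 3 as the base (bottom).
Fold the four squares in the horizontal row up around 3: 2 -> left, 4 -> right, 5 wraps to the top.
Fold 1 and 6 up from 3: 1 -> back, 6 -> front.
Opposite pairs are therefore: (1, 6), (2, 4), (3, 5).
Face 3 is opposite face 5.
face 5


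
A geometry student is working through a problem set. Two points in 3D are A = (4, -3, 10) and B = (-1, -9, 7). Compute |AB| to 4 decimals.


3D distance between two points
P1 = (4, -3, 10), P2 = (-1, -9, 7)
Formula: d = sqrt((x2-x1)^2 + (y2-y1)^2 + (z2-z1)^2)
dx = -1 - 4 = -5
dy = -9 - -3 = -6
dz = 7 - 10 = -3
dx^2 + dy^2 + dz^2 = 25 + 36 + 9 = 70
d = sqrt(70)
d = 8.3666
8.3666 units


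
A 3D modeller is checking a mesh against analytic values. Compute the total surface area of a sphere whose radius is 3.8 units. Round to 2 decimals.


Shape: sphere
Radius r = 3.8 units
Formula: SA = 4 * pi * r^2
r^2 = 14.44
SA = 4 * pi * 14.44
SA = 57.76 * pi
SA = 181.46
181.46 units^2


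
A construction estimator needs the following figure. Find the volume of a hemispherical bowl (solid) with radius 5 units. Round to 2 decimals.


Shape: hemisphere (half of a sphere)
Radius r = 5 units
Formula: V = (1/2) * (4/3) * pi * r^3 = (2/3) * pi * r^3
r^3 = 125
(2/3) * 125 = 83.333333
V = 83.333333 * pi
V = 261.8
261.8 units^3


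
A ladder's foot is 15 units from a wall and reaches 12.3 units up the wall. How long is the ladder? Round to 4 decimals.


Shape: right triangle
Legs a = 15 units, b = 12.3 units
Formula: c = sqrt(a^2 + b^2)
a^2 = 225, b^2 = 151.29
a^2 + b^2 = 376.29
c = sqrt(376.29)
c = 19.3982
19.3982 units


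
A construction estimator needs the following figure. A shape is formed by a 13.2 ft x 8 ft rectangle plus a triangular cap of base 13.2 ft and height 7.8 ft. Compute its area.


Composite shape: rectangle + triangle
Rectangle area = 13.2 * 8 = 105.6
Triangle area = 0.5 * 13.2 * 7.8 = 51.48
Total = 105.6 + 51.48
Total = 157.08
157.08 ft^2


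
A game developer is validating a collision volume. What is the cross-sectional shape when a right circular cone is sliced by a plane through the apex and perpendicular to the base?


Solid: right circular cone
Cutting plane: through the apex and perpendicular to the base
Visualize the intersection of the plane with the solid's surface.
The boundary of the cut region is a isosceles triangle.
isosceles triangle


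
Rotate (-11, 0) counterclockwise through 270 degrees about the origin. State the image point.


Transformation: rotation about the origin
Original point: (-11, 0)
Rule for 270 deg counterclockwise: (x, y) -> (y, -x)
Apply: (-11, 0) -> (0, 11)
(0, 11)


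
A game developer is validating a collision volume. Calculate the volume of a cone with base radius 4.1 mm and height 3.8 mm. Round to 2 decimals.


Shape: cone
Radius r = 4.1 mm, Height h = 3.8 mm
Formula: V = (1/3) * pi * r^2 * h
r^2 = 16.81
pi * r^2 * h = pi * 16.81 * 3.8 = 63.878 * pi
V = 63.878 * pi / 3
V = 66.89
66.89 mm^3


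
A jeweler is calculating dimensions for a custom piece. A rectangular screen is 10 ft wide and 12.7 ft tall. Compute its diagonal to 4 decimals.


Shape: rectangle (diagonal via Pythagoras)
Sides: 10 ft and 12.7 ft
Formula: d = sqrt(l^2 + w^2)
l^2 = 100, w^2 = 161.29
l^2 + w^2 = 261.29
d = sqrt(261.29)
d = 16.1645
16.1645 ft


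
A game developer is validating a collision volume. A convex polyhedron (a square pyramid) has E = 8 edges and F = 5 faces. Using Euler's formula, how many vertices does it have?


Polyhedron: square pyramid
Euler's formula for convex polyhedra: V - E + F = 2
Given: E = 8 edges and F = 5 faces
Solve for V:
V = 2 + E - F = 2 + 8 - 5 = 5
5 vertices


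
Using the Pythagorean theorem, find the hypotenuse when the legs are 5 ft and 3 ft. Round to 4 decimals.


Shape: right triangle
Legs a = 5 ft, b = 3 ft
Formula: c = sqrt(a^2 + b^2)
a^2 = 25, b^2 = 9
a^2 + b^2 = 34
c = sqrt(34)
c = 5.831
5.831 ft


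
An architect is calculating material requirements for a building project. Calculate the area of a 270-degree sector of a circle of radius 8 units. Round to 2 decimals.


Shape: circular sector
Radius r = 8 units, Angle = 270 degrees
Formula: A = (angle/360) * pi * r^2
r^2 = 64
Fraction of circle = 270/360
A = (270/360) * pi * 64
A = 48 * pi
A = 150.8
150.8 units^2


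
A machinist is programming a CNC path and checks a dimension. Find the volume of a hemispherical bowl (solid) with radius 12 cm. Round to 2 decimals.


Shape: hemisphere (half of a sphere)
Radius r = 12 cm
Formula: V = (1/2) * (4/3) * pi * r^3 = (2/3) * pi * r^3
r^3 = 1728
(2/3) * 1728 = 1152
V = 1152 * pi
V = 3619.11
3619.11 cm^3


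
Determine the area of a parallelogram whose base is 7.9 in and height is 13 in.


Shape: parallelogram
Base b = 7.9 in, Height h = 13 in
Formula: A = b * h
A = 7.9 * 13
A = 102.7
102.7 in^2


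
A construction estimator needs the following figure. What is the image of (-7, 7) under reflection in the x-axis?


Transformation: reflection
Original point: (-7, 7)
Rule for reflection over the x-axis: (x, y) -> (x, -y)
Apply: (-7, 7) -> (-7, -7)
(-7, -7)


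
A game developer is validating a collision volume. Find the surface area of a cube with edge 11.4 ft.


Shape: cube
Side s = 11.4 ft
A cube has 6 square faces.
Formula: SA = 6 * s^2
s^2 = 129.96
SA = 6 * 129.96
SA = 779.76
779.76 ft^2


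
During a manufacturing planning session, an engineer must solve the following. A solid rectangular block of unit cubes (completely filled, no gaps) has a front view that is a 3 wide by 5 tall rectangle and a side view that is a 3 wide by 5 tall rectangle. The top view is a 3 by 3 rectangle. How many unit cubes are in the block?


Orthographic views of a solid rectangular block:
Front view 3 x 5 -> length = 3, height = 5
Side view 3 x 5 -> width = 3, height = 5 (consistent)
Top view 3 x 3 -> confirms length = 3, width = 3
The block is 3 x 3 x 5.
Total unit cubes = 3 * 3 * 5 = 45
45 unit cubes


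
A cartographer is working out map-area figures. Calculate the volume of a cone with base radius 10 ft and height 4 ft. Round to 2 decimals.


Shape: cone
Radius r = 10 ft, Height h = 4 ft
Formula: V = (1/3) * pi * r^2 * h
r^2 = 100
pi * r^2 * h = pi * 100 * 4 = 400 * pi
V = 400 * pi / 3
V = 418.88
418.88 ft^3


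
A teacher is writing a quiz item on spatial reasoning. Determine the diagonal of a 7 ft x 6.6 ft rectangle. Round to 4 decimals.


Shape: rectangle (diagonal via Pythagoras)
Sides: 7 ft and 6.6 ft
Formula: d = sqrt(l^2 + w^2)
l^2 = 49, w^2 = 43.56
l^2 + w^2 = 92.56
d = sqrt(92.56)
d = 9.6208
9.6208 ft


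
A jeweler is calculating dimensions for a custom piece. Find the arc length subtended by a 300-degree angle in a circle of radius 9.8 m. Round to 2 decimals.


Shape: circular arc
Radius r = 9.8 m, Angle = 300 degrees
Formula: L = (angle/360) * 2 * pi * r
2 * pi * r = 19.6 * pi
L = (300/360) * 19.6 * pi
L = 16.333333 * pi
L = 51.31
51.31 m


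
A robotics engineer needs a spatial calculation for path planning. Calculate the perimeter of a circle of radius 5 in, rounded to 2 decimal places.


Shape: circle
Radius r = 5 in
Formula: C = 2 * pi * r
C = 2 * pi * 5
C = 10 * pi
C = 31.42
31.42 in


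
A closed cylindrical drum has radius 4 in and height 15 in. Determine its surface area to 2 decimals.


Shape: closed cylinder
Radius r = 4 in, Height h = 15 in
Formula: SA = 2*pi*r^2 + 2*pi*r*h = 2*pi*r*(r + h)
r + h = 19
2 * r * (r + h) = 2 * 4 * 19 = 152
SA = 152 * pi
SA = 477.52
477.52 in^2


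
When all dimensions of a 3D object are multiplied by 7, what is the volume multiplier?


Linear scale factor k = 7
Rule: under a linear scaling by k, volumes scale by k^3.
k^3 = 7 * 7 * 7
k^3 = 49 * 7
k^3 = 343
Volume scales by a factor of 343.
343 (dimensionless)


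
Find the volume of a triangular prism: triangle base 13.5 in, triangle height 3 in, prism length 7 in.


Shape: triangular prism
Triangle base = 13.5 in, triangle height = 3 in, prism length L = 7 in
Formula: V = (1/2 * b * h_tri) * L
Cross-section area = 0.5 * 13.5 * 3 = 20.25
V = 20.25 * 7
V = 141.75
141.75 in^3


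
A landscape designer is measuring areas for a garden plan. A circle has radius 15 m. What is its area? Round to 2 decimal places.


Shape: circle
Radius r = 15 m
Formula: A = pi * r^2
r^2 = 15^2 = 225
A = pi * 225
A = 706.86
706.86 m^2


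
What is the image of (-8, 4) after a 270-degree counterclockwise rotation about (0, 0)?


Transformation: rotation about the origin
Original point: (-8, 4)
Rule for 270 deg counterclockwise: (x, y) -> (y, -x)
Apply: (-8, 4) -> (4, 8)
(4, 8)


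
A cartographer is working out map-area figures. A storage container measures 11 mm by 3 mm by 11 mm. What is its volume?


Shape: rectangular prism
l = 11 mm, w = 3 mm, h = 11 mm
Formula: V = l * w * h
V = 11 * 3 * 11
V = 33 * 11
V = 363
363 mm^3


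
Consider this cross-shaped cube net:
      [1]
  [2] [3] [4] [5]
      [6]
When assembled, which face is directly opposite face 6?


Net: cross layout. Take square 3 as the base (bottom).
Fold the four squares in the horizontal row up around 3: 2 -> left, 4 -> right, 5 wraps to the top.
Fold 1 and 6 up from 3: 1 -> back, 6 -> front.
Opposite pairs are therefore: (1, 6), (2, 4), (3, 5).
Face 6 is opposite face 1.
face 1


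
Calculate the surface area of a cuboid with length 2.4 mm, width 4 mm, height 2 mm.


Shape: rectangular prism
l = 2.4 mm, w = 4 mm, h = 2 mm
Formula: SA = 2(lw + lh + wh)
lw = 9.6, lh = 4.8, wh = 8
lw + lh + wh = 22.4
SA = 2 * 22.4
SA = 44.8
44.8 mm^2


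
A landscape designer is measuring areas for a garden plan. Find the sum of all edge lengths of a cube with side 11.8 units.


Shape: cube
Side s = 11.8 units
A cube has 12 edges, all equal.
Formula: total edge length = 12 * s
Total = 12 * 11.8
Total = 141.6
141.6 units


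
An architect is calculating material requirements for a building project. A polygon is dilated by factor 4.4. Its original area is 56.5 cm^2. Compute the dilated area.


Linear scale factor k = 4.4
Original area = 56.5 cm^2
Rule: under a linear scaling by k, areas scale by k^2.
k^2 = 4.4^2 = 19.36
New area = 56.5 * 19.36
New area = 1093.84
1093.84 cm^2


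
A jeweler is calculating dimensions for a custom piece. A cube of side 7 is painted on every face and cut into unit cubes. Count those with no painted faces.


Large cube: 7 x 7 x 7, cut into unit cubes.
n = 7, so n - 2 = 5
Unpainted cubes form the interior (n - 2)^3 block.
(n - 2)^3 = 5^3 = 125
125 unit cubes


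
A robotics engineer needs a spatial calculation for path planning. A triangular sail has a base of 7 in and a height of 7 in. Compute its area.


Shape: triangle
Base b = 7 in, Height h = 7 in
Formula: A = (1/2) * b * h
A = 0.5 * 7 * 7
A = 0.5 * 49
A = 24.5
24.5 in^2


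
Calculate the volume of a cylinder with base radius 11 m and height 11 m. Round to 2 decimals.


Shape: cylinder
Radius r = 11 m, Height h = 11 m
Formula: V = pi * r^2 * h
r^2 = 121
V = pi * 121 * 11
V = 1331 * pi
V = 4181.46
4181.46 m^3


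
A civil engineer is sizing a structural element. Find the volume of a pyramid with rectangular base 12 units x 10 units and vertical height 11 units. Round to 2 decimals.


Shape: rectangular pyramid
Base: 12 units x 10 units, Height h = 11 units
Formula: V = (1/3) * base_area * h
base_area = 12 * 10 = 120
base_area * h = 120 * 11 = 1320
V = 1320 / 3
V = 440
440 units^3


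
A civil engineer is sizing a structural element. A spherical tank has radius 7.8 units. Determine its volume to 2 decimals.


Shape: sphere
Radius r = 7.8 units
Formula: V = (4/3) * pi * r^3
r^3 = 474.552
(4/3) * 474.552 = 632.736
V = 632.736 * pi
V = 1987.8
1987.8 units^3


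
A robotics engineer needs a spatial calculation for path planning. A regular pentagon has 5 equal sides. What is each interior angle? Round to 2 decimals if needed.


Shape: regular pentagon (5 sides)
Formula: interior angle = (n - 2) * 180 / n
(n - 2) = 3
(n - 2) * 180 = 540
angle = 540 / 5
angle = 108
108 degrees


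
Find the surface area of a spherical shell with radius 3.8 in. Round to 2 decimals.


Shape: sphere
Radius r = 3.8 in
Formula: SA = 4 * pi * r^2
r^2 = 14.44
SA = 4 * pi * 14.44
SA = 57.76 * pi
SA = 181.46
181.46 in^2


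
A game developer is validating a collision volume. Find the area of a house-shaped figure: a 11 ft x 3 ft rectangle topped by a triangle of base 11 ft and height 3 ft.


Composite shape: rectangle + triangle
Rectangle area = 11 * 3 = 33
Triangle area = 0.5 * 11 * 3 = 16.5
Total = 33 + 16.5
Total = 49.5
49.5 ft^2


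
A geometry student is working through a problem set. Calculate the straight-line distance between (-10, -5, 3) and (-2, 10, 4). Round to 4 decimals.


3D distance between two points
P1 = (-10, -5, 3), P2 = (-2, 10, 4)
Formula: d = sqrt((x2-x1)^2 + (y2-y1)^2 + (z2-z1)^2)
dx = -2 - -10 = 8
dy = 10 - -5 = 15
dz = 4 - 3 = 1
dx^2 + dy^2 + dz^2 = 64 + 225 + 1 = 290
d = sqrt(290)
d = 17.0294
17.0294 units


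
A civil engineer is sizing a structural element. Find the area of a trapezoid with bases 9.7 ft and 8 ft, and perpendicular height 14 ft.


Shape: trapezoid
Parallel sides a = 9.7 ft, b = 8 ft; Height h = 14 ft
Formula: A = (a + b) * h / 2
a + b = 9.7 + 8 = 17.7
A = 17.7 * 14 / 2
A = 247.8 / 2
A = 123.9
123.9 ft^2


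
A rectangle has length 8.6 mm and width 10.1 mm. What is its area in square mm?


Shape: rectangle
Length l = 8.6 mm, Width w = 10.1 mm
Formula: A = l * w
A = 8.6 * 10.1
A = 86.86
86.86 mm^2


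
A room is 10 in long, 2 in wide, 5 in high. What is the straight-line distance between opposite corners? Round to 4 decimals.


Shape: rectangular box (space diagonal)
l = 10 in, w = 2 in, h = 5 in
Visualize: the diagonal of the base, then a right triangle with that diagonal and the height.
Formula: d = sqrt(l^2 + w^2 + h^2)
l^2 + w^2 + h^2 = 100 + 4 + 25 = 129
d = sqrt(129)
d = 11.3578
11.3578 in


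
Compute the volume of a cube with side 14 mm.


Shape: cube
Side s = 14 mm
Formula: V = s^3
V = 14 * 14 * 14
V = 196 * 14
V = 2744
2744 mm^3


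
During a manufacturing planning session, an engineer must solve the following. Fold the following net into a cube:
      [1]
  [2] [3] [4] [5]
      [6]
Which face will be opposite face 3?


Net: cross layout. Take square 3 as the base (bottom).
Fold the four squares in the horizontal row up around 3: 2 -> left, 4 -> right, 5 wraps to the top.
Fold 1 and 6 up from 3: 1 -> back, 6 -> front.
Opposite pairs are therefore: (1, 6), (2, 4), (3, 5).
Face 3 is opposite face 5.
face 5


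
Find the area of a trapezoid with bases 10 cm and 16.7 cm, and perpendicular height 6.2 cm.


Shape: trapezoid
Parallel sides a = 10 cm, b = 16.7 cm; Height h = 6.2 cm
Formula: A = (a + b) * h / 2
a + b = 10 + 16.7 = 26.7
A = 26.7 * 6.2 / 2
A = 165.54 / 2
A = 82.77
82.77 cm^2


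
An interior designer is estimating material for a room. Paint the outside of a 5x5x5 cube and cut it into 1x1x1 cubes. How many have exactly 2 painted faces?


Large cube: 5 x 5 x 5, cut into unit cubes.
n = 5, so n - 2 = 3
Cubes with 2 painted faces lie along the edges, excluding corners.
A cube has 12 edges; each contributes (n - 2) = 3 such cubes.
Count = 12 * 3 = 36
36 unit cubes


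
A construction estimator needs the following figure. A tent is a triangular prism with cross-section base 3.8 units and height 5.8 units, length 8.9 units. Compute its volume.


Shape: triangular prism
Triangle base = 3.8 units, triangle height = 5.8 units, prism length L = 8.9 units
Formula: V = (1/2 * b * h_tri) * L
Cross-section area = 0.5 * 3.8 * 5.8 = 11.02
V = 11.02 * 8.9
V = 98.078
98.078 units^3


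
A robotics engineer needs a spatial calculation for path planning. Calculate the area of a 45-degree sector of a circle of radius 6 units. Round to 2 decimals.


Shape: circular sector
Radius r = 6 units, Angle = 45 degrees
Formula: A = (angle/360) * pi * r^2
r^2 = 36
Fraction of circle = 45/360
A = (45/360) * pi * 36
A = 4.5 * pi
A = 14.14
14.14 units^2


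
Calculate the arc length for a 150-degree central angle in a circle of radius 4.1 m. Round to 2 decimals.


Shape: circular arc
Radius r = 4.1 m, Angle = 150 degrees
Formula: L = (angle/360) * 2 * pi * r
2 * pi * r = 8.2 * pi
L = (150/360) * 8.2 * pi
L = 3.416667 * pi
L = 10.73
10.73 m


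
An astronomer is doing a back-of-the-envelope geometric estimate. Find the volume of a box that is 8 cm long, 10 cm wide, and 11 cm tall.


Shape: rectangular prism
l = 8 cm, w = 10 cm, h = 11 cm
Formula: V = l * w * h
V = 8 * 10 * 11
V = 80 * 11
V = 880
880 cm^3


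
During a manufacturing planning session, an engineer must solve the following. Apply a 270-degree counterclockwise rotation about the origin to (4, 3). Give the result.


Transformation: rotation about the origin
Original point: (4, 3)
Rule for 270 deg counterclockwise: (x, y) -> (y, -x)
Apply: (4, 3) -> (3, -4)
(3, -4)


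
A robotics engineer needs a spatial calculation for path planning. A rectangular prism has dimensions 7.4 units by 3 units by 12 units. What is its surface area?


Shape: rectangular prism
l = 7.4 units, w = 3 units, h = 12 units
Formula: SA = 2(lw + lh + wh)
lw = 22.2, lh = 88.8, wh = 36
lw + lh + wh = 147
SA = 2 * 147
SA = 294
294 units^2


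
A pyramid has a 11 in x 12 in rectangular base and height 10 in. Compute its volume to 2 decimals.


Shape: rectangular pyramid
Base: 11 in x 12 in, Height h = 10 in
Formula: V = (1/3) * base_area * h
base_area = 11 * 12 = 132
base_area * h = 132 * 10 = 1320
V = 1320 / 3
V = 440
440 in^3


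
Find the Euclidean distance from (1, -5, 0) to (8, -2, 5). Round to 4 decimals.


3D distance between two points
P1 = (1, -5, 0), P2 = (8, -2, 5)
Formula: d = sqrt((x2-x1)^2 + (y2-y1)^2 + (z2-z1)^2)
dx = 8 - 1 = 7
dy = -2 - -5 = 3
dz = 5 - 0 = 5
dx^2 + dy^2 + dz^2 = 49 + 9 + 25 = 83
d = sqrt(83)
d = 9.1104
9.1104 units


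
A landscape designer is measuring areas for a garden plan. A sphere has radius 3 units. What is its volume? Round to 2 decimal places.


Shape: sphere
Radius r = 3 units
Formula: V = (4/3) * pi * r^3
r^3 = 27
(4/3) * 27 = 36
V = 36 * pi
V = 113.1
113.1 units^3


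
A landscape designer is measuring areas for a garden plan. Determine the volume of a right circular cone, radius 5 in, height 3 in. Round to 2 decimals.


Shape: cone
Radius r = 5 in, Height h = 3 in
Formula: V = (1/3) * pi * r^2 * h
r^2 = 25
pi * r^2 * h = pi * 25 * 3 = 75 * pi
V = 75 * pi / 3
V = 78.54
78.54 in^3


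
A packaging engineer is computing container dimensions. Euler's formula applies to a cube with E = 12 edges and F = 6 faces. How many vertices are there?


Polyhedron: cube
Euler's formula for convex polyhedra: V - E + F = 2
Given: E = 12 edges and F = 6 faces
Solve for V:
V = 2 + E - F = 2 + 12 - 6 = 8
8 vertices


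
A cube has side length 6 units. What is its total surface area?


Shape: cube
Side s = 6 units
A cube has 6 square faces.
Formula: SA = 6 * s^2
s^2 = 36
SA = 6 * 36
SA = 216
216 units^2


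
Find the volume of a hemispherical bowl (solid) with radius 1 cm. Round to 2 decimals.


Shape: hemisphere (half of a sphere)
Radius r = 1 cm
Formula: V = (1/2) * (4/3) * pi * r^3 = (2/3) * pi * r^3
r^3 = 1
(2/3) * 1 = 0.666667
V = 0.666667 * pi
V = 2.09
2.09 cm^3


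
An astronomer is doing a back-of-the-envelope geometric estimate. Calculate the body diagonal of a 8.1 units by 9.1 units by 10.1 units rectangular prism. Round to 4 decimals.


Shape: rectangular box (space diagonal)
l = 8.1 units, w = 9.1 units, h = 10.1 units
Visualize: the diagonal of the base, then a right triangle with that diagonal and the height.
Formula: d = sqrt(l^2 + w^2 + h^2)
l^2 + w^2 + h^2 = 65.61 + 82.81 + 102.01 = 250.43
d = sqrt(250.43)
d = 15.825
15.825 units


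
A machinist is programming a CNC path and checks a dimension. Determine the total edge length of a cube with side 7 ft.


Shape: cube
Side s = 7 ft
A cube has 12 edges, all equal.
Formula: total edge length = 12 * s
Total = 12 * 7
Total = 84
84 ft


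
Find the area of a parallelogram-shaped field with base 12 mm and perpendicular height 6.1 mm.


Shape: parallelogram
Base b = 12 mm, Height h = 6.1 mm
Formula: A = b * h
A = 12 * 6.1
A = 73.2
73.2 mm^2


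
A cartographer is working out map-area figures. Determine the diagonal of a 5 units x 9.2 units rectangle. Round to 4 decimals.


Shape: rectangle (diagonal via Pythagoras)
Sides: 5 units and 9.2 units
Formula: d = sqrt(l^2 + w^2)
l^2 = 25, w^2 = 84.64
l^2 + w^2 = 109.64
d = sqrt(109.64)
d = 10.4709
10.4709 units


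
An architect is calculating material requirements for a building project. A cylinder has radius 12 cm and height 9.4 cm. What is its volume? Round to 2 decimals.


Shape: cylinder
Radius r = 12 cm, Height h = 9.4 cm
Formula: V = pi * r^2 * h
r^2 = 144
V = pi * 144 * 9.4
V = 1353.6 * pi
V = 4252.46
4252.46 cm^3
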